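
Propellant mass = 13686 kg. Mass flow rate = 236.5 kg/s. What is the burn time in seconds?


tb = 13686 / 236.5 = 57.9 s

57.9 s


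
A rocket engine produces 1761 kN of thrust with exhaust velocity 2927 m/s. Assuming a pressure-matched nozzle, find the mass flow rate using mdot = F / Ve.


mdot = F / Ve = 1761000 / 2927 = 601.6 kg/s

601.6 kg/s


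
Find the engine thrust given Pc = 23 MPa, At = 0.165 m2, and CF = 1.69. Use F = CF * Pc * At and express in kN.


F = 1.69 * 23e6 * 0.165 = 6.4136e+06 N = 6413.6 kN

6413.6 kN


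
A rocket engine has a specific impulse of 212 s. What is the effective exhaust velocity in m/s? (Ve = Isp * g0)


Ve = Isp * g0 = 212 * 9.81 = 2079.7 m/s

2079.7 m/s


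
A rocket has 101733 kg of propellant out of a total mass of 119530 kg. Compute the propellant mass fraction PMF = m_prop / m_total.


PMF = 101733 / 119530 = 0.851

0.851


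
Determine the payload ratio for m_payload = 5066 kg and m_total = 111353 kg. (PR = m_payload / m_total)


PR = 5066 / 111353 = 0.0455

0.0455


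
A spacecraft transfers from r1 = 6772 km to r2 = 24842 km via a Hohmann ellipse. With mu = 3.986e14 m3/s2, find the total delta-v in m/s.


V1 = sqrt(mu/r1) = 7672.03 m/s
dV1 = V1*(sqrt(2*r2/(r1+r2)) - 1) = 1945.84 m/s
V2 = sqrt(mu/r2) = 4005.67 m/s
dV2 = V2*(1 - sqrt(2*r1/(r1+r2))) = 1383.81 m/s
Total dV = 3330 m/s

3330 m/s


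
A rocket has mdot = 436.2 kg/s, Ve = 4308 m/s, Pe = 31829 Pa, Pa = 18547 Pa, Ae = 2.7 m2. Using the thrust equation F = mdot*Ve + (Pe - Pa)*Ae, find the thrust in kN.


F = 436.2 * 4308 + (31829 - 18547) * 2.7 = 1.9150e+06 N = 1915.0 kN

1915.0 kN


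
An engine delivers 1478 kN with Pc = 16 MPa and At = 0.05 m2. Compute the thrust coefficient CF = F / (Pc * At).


CF = 1478000 / (16e6 * 0.05) = 1.85

1.85


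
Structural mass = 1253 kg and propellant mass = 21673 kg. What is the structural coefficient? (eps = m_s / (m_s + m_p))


eps = 1253 / (1253 + 21673) = 0.0547

0.0547


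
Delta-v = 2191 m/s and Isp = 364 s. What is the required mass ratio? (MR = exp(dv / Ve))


Ve = 364 * 9.81 = 3570.84 m/s
MR = exp(2191 / 3570.84) = 1.847

1.847


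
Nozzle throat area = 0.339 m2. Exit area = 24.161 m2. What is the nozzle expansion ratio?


AR = 24.161 / 0.339 = 71.3

71.3


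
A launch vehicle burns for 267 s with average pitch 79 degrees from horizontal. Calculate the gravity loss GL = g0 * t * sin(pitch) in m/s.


GL = 9.81 * 267 * sin(79 deg) = 2571 m/s

2571 m/s


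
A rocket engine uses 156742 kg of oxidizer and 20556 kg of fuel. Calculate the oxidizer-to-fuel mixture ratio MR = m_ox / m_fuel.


MR = 156742 / 20556 = 7.63

7.63


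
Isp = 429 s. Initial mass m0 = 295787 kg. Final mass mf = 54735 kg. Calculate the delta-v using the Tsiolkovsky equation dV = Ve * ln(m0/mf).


Ve = 429 * 9.81 = 4208.49 m/s
dV = 4208.49 * ln(295787/54735) = 7100 m/s

7100 m/s


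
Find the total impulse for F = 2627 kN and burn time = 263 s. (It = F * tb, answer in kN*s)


It = 2627 * 263 = 690901 kN*s

690901 kN*s


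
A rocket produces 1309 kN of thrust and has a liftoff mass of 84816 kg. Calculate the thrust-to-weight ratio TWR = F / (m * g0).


TWR = 1309000 / (84816 * 9.81) = 1.57

1.57


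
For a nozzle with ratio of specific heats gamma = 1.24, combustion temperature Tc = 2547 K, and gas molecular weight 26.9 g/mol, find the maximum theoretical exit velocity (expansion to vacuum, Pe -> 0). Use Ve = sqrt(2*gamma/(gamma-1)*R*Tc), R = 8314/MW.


R = 8314 / 26.9 = 309.07 J/(kg.K)
Ve = sqrt(2 * 1.24 / (1.24 - 1) * 309.07 * 2547) = 2852 m/s

2852 m/s


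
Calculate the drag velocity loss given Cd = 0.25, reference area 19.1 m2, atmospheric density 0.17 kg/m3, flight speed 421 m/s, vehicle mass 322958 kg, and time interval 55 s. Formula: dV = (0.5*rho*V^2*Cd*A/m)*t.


D = 0.5 * 0.17 * 421^2 * 0.25 * 19.1 = 71937.69 N
a = 71937.69 / 322958 = 0.2227 m/s2
dV = 0.2227 * 55 = 12.3 m/s

12.3 m/s


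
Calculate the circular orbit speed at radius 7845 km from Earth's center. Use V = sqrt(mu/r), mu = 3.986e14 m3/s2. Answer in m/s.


V = sqrt(3.986e14 / 7845000) = 7128 m/s

7128 m/s


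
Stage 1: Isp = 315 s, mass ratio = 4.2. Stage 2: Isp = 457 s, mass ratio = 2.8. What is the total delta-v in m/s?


dV1 = 315 * 9.81 * ln(4.2) = 4434.6 m/s
dV2 = 457 * 9.81 * ln(2.8) = 4616.0 m/s
Total dV = 4434.6 + 4616.0 = 9050.6 m/s ~ 9051 m/s

9051 m/s


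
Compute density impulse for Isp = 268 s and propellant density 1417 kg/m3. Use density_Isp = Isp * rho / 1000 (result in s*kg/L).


rho*Isp = 268 * 1417 / 1000 = 380 s*kg/L

380 s*kg/L


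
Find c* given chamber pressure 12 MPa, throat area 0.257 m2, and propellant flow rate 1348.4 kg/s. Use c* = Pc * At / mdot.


c* = 12e6 * 0.257 / 1348.4 = 2287 m/s

2287 m/s


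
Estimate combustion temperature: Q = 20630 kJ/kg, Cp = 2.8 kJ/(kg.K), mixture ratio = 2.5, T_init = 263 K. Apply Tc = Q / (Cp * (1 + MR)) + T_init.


Tc = 20630 / (2.8 * (1 + 2.5)) + 263 = 2368 K

2368 K


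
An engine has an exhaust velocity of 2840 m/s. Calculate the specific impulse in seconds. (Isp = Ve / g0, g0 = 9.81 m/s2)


Isp = Ve / g0 = 2840 / 9.81 = 289.5 s

289.5 s


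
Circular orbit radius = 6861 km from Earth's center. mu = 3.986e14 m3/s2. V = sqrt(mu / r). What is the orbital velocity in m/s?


V = sqrt(3.986e14 / 6861000) = 7622 m/s

7622 m/s


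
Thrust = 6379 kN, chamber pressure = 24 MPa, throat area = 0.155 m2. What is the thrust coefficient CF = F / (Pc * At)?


CF = 6379000 / (24e6 * 0.155) = 1.71

1.71


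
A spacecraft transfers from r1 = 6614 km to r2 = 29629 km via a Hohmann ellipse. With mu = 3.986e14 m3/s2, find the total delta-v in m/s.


V1 = sqrt(mu/r1) = 7763.12 m/s
dV1 = V1*(sqrt(2*r2/(r1+r2)) - 1) = 2163.42 m/s
V2 = sqrt(mu/r2) = 3667.84 m/s
dV2 = V2*(1 - sqrt(2*r1/(r1+r2))) = 1451.96 m/s
Total dV = 3615 m/s

3615 m/s


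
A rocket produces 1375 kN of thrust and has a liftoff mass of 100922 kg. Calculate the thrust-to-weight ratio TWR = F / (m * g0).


TWR = 1375000 / (100922 * 9.81) = 1.39

1.39


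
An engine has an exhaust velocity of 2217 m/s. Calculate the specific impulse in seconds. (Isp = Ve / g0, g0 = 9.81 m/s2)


Isp = Ve / g0 = 2217 / 9.81 = 226.0 s

226.0 s


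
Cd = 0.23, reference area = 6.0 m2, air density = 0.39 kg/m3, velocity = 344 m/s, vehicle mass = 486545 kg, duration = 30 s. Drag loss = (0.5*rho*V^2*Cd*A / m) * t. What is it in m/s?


D = 0.5 * 0.39 * 344^2 * 0.23 * 6.0 = 31844.22 N
a = 31844.22 / 486545 = 0.0654 m/s2
dV = 0.0654 * 30 = 2.0 m/s

2.0 m/s


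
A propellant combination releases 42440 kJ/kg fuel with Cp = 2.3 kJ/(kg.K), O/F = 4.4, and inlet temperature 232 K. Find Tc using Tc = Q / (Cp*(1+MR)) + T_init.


Tc = 42440 / (2.3 * (1 + 4.4)) + 232 = 3649 K

3649 K


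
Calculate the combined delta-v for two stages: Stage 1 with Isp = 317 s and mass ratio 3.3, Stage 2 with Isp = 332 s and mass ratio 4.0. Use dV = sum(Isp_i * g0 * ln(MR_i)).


dV1 = 317 * 9.81 * ln(3.3) = 3712.8 m/s
dV2 = 332 * 9.81 * ln(4.0) = 4515.0 m/s
Total dV = 3712.8 + 4515.0 = 8227.8 m/s ~ 8228 m/s

8228 m/s


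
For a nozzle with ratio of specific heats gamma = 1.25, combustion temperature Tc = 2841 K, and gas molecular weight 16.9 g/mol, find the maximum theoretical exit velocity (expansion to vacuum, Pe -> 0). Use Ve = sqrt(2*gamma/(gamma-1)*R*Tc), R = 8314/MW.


R = 8314 / 16.9 = 491.95 J/(kg.K)
Ve = sqrt(2 * 1.25 / (1.25 - 1) * 491.95 * 2841) = 3738 m/s

3738 m/s


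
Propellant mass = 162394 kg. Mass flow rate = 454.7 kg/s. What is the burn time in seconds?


tb = 162394 / 454.7 = 357.1 s

357.1 s


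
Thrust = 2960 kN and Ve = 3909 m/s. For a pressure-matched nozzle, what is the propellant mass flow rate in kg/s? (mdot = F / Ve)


mdot = F / Ve = 2960000 / 3909 = 757.2 kg/s

757.2 kg/s


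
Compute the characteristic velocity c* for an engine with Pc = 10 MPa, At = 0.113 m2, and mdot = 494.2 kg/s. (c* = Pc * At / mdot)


c* = 10e6 * 0.113 / 494.2 = 2287 m/s

2287 m/s


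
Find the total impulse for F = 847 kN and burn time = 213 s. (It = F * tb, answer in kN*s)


It = 847 * 213 = 180411 kN*s

180411 kN*s


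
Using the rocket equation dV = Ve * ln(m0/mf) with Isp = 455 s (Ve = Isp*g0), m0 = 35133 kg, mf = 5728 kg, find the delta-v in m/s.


Ve = 455 * 9.81 = 4463.55 m/s
dV = 4463.55 * ln(35133/5728) = 8096 m/s

8096 m/s


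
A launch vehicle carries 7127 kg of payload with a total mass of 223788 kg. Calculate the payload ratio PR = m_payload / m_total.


PR = 7127 / 223788 = 0.0318

0.0318


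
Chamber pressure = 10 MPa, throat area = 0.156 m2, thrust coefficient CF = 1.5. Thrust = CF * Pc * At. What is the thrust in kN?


F = 1.5 * 10e6 * 0.156 = 2.3400e+06 N = 2340.0 kN

2340.0 kN


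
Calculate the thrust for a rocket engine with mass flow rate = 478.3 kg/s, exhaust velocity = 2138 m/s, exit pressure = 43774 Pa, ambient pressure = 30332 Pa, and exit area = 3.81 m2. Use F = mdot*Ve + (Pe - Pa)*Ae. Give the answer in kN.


F = 478.3 * 2138 + (43774 - 30332) * 3.81 = 1.0738e+06 N = 1073.8 kN

1073.8 kN


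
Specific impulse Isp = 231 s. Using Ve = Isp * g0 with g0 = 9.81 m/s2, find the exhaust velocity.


Ve = Isp * g0 = 231 * 9.81 = 2266.1 m/s

2266.1 m/s


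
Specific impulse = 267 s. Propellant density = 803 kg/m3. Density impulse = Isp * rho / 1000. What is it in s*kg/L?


rho*Isp = 267 * 803 / 1000 = 214 s*kg/L

214 s*kg/L


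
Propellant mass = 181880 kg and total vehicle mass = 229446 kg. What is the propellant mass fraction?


PMF = 181880 / 229446 = 0.793

0.793


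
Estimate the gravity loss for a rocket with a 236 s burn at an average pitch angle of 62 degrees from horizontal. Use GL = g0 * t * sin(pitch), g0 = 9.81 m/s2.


GL = 9.81 * 236 * sin(62 deg) = 2044 m/s

2044 m/s


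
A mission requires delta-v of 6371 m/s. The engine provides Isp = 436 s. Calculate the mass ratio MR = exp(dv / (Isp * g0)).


Ve = 436 * 9.81 = 4277.16 m/s
MR = exp(6371 / 4277.16) = 4.435

4.435


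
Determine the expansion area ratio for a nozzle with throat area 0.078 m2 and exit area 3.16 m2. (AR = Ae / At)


AR = 3.16 / 0.078 = 40.5

40.5


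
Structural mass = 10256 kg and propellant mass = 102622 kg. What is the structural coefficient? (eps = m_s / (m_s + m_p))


eps = 10256 / (10256 + 102622) = 0.0909

0.0909


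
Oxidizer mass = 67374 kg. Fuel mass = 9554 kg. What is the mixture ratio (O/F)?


MR = 67374 / 9554 = 7.05

7.05


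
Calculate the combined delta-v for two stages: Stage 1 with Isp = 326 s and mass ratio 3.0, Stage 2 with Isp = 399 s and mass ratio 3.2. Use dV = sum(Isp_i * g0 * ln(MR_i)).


dV1 = 326 * 9.81 * ln(3.0) = 3513.4 m/s
dV2 = 399 * 9.81 * ln(3.2) = 4552.8 m/s
Total dV = 3513.4 + 4552.8 = 8066.2 m/s ~ 8066 m/s

8066 m/s


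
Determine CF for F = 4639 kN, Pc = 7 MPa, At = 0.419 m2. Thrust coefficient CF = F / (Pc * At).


CF = 4639000 / (7e6 * 0.419) = 1.58

1.58


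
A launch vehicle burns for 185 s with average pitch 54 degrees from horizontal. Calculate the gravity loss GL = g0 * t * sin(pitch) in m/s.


GL = 9.81 * 185 * sin(54 deg) = 1468 m/s

1468 m/s


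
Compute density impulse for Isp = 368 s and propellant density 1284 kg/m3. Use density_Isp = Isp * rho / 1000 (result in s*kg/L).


rho*Isp = 368 * 1284 / 1000 = 473 s*kg/L

473 s*kg/L


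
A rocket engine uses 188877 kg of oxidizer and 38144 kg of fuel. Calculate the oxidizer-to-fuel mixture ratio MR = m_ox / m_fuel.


MR = 188877 / 38144 = 4.95

4.95


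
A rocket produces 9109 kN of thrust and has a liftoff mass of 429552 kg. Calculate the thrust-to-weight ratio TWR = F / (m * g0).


TWR = 9109000 / (429552 * 9.81) = 2.16

2.16


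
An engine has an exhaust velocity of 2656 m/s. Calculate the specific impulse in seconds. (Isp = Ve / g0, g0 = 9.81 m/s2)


Isp = Ve / g0 = 2656 / 9.81 = 270.7 s

270.7 s


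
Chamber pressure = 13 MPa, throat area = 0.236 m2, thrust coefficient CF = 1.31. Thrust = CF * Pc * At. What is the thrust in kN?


F = 1.31 * 13e6 * 0.236 = 4.0191e+06 N = 4019.1 kN

4019.1 kN


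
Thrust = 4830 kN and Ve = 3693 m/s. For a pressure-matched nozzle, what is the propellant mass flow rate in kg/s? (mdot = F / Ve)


mdot = F / Ve = 4830000 / 3693 = 1307.9 kg/s

1307.9 kg/s


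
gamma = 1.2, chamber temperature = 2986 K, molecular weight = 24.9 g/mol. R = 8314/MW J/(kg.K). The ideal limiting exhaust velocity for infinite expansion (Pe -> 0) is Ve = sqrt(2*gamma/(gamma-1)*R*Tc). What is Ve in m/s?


R = 8314 / 24.9 = 333.9 J/(kg.K)
Ve = sqrt(2 * 1.2 / (1.2 - 1) * 333.9 * 2986) = 3459 m/s

3459 m/s


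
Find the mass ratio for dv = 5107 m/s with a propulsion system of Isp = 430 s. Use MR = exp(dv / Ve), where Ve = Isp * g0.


Ve = 430 * 9.81 = 4218.3 m/s
MR = exp(5107 / 4218.3) = 3.356

3.356


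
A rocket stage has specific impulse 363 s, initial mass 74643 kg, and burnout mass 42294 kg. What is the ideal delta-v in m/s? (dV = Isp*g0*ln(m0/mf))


Ve = 363 * 9.81 = 3561.03 m/s
dV = 3561.03 * ln(74643/42294) = 2023 m/s

2023 m/s


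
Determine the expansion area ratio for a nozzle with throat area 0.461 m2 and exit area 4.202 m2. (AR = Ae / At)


AR = 4.202 / 0.461 = 9.1

9.1


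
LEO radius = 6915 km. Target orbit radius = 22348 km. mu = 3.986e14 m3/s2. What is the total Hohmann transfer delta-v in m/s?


V1 = sqrt(mu/r1) = 7592.29 m/s
dV1 = V1*(sqrt(2*r2/(r1+r2)) - 1) = 1790.84 m/s
V2 = sqrt(mu/r2) = 4223.27 m/s
dV2 = V2*(1 - sqrt(2*r1/(r1+r2))) = 1319.91 m/s
Total dV = 3111 m/s

3111 m/s


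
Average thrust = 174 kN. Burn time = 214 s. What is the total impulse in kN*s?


It = 174 * 214 = 37236 kN*s

37236 kN*s


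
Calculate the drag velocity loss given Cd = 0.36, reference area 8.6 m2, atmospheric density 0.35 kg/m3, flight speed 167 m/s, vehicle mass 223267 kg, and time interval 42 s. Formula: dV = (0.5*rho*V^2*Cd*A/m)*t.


D = 0.5 * 0.35 * 167^2 * 0.36 * 8.6 = 15110.26 N
a = 15110.26 / 223267 = 0.0677 m/s2
dV = 0.0677 * 42 = 2.8 m/s

2.8 m/s


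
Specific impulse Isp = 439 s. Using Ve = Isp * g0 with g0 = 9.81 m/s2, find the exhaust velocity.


Ve = Isp * g0 = 439 * 9.81 = 4306.6 m/s

4306.6 m/s


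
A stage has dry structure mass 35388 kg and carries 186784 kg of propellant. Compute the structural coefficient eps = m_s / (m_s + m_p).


eps = 35388 / (35388 + 186784) = 0.1593

0.1593


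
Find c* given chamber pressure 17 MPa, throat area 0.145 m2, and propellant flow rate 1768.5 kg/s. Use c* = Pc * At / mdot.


c* = 17e6 * 0.145 / 1768.5 = 1394 m/s

1394 m/s


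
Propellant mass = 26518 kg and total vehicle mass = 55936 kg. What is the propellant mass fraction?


PMF = 26518 / 55936 = 0.474

0.474


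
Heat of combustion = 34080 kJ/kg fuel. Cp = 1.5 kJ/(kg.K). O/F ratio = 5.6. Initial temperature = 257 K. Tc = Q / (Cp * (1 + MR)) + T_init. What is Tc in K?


Tc = 34080 / (1.5 * (1 + 5.6)) + 257 = 3699 K

3699 K


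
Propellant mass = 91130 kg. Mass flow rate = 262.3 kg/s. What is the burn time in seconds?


tb = 91130 / 262.3 = 347.4 s

347.4 s


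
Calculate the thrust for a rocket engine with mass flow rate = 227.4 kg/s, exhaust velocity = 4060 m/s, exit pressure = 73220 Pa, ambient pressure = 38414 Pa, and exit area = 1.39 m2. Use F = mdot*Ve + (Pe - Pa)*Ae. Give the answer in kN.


F = 227.4 * 4060 + (73220 - 38414) * 1.39 = 971624.0 N = 971.6 kN

971.6 kN


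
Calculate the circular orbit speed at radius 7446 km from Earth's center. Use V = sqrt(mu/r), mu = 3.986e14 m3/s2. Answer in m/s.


V = sqrt(3.986e14 / 7446000) = 7317 m/s

7317 m/s


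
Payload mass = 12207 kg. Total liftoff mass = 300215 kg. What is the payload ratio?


PR = 12207 / 300215 = 0.0407

0.0407


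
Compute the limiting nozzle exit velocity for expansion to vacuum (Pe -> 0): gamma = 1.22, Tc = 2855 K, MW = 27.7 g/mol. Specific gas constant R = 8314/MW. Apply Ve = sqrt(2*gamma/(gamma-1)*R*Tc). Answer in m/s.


R = 8314 / 27.7 = 300.14 J/(kg.K)
Ve = sqrt(2 * 1.22 / (1.22 - 1) * 300.14 * 2855) = 3083 m/s

3083 m/s


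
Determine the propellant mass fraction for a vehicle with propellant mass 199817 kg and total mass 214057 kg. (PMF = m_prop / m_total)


PMF = 199817 / 214057 = 0.933

0.933


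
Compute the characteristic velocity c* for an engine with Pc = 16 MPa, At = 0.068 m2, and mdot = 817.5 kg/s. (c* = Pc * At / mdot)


c* = 16e6 * 0.068 / 817.5 = 1331 m/s

1331 m/s


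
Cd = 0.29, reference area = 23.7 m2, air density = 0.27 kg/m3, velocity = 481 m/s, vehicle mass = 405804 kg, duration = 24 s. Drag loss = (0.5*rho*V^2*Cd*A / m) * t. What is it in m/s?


D = 0.5 * 0.27 * 481^2 * 0.29 * 23.7 = 214669.46 N
a = 214669.46 / 405804 = 0.529 m/s2
dV = 0.529 * 24 = 12.7 m/s

12.7 m/s


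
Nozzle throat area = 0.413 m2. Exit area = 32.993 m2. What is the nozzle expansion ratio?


AR = 32.993 / 0.413 = 79.9

79.9


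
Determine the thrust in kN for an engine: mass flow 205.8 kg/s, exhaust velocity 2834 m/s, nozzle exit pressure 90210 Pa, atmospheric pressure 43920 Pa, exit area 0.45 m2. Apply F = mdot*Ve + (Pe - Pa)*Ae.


F = 205.8 * 2834 + (90210 - 43920) * 0.45 = 604068.0 N = 604.1 kN

604.1 kN


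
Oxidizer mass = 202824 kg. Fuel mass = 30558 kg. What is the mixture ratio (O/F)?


MR = 202824 / 30558 = 6.64

6.64


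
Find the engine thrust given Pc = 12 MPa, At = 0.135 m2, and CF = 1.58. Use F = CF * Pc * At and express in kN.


F = 1.58 * 12e6 * 0.135 = 2.5596e+06 N = 2559.6 kN

2559.6 kN


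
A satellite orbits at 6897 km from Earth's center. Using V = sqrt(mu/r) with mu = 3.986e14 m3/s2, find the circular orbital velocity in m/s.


V = sqrt(3.986e14 / 6897000) = 7602 m/s

7602 m/s


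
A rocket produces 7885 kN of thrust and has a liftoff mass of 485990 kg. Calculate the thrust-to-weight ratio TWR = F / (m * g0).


TWR = 7885000 / (485990 * 9.81) = 1.65

1.65


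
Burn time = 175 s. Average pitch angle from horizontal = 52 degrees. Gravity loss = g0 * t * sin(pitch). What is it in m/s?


GL = 9.81 * 175 * sin(52 deg) = 1353 m/s

1353 m/s


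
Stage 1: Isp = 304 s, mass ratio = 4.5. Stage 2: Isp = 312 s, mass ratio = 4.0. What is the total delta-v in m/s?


dV1 = 304 * 9.81 * ln(4.5) = 4485.5 m/s
dV2 = 312 * 9.81 * ln(4.0) = 4243.1 m/s
Total dV = 4485.5 + 4243.1 = 8728.6 m/s ~ 8729 m/s

8729 m/s


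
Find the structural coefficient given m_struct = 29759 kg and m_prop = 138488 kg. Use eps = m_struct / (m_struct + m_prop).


eps = 29759 / (29759 + 138488) = 0.1769

0.1769


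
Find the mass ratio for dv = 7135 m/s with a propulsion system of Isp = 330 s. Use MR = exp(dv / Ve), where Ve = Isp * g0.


Ve = 330 * 9.81 = 3237.3 m/s
MR = exp(7135 / 3237.3) = 9.061

9.061


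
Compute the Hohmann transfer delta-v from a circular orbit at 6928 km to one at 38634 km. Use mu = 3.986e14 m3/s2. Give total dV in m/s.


V1 = sqrt(mu/r1) = 7585.16 m/s
dV1 = V1*(sqrt(2*r2/(r1+r2)) - 1) = 2292.71 m/s
V2 = sqrt(mu/r2) = 3212.06 m/s
dV2 = V2*(1 - sqrt(2*r1/(r1+r2))) = 1440.72 m/s
Total dV = 3733 m/s

3733 m/s


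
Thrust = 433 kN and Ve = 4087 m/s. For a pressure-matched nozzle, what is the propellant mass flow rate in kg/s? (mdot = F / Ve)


mdot = F / Ve = 433000 / 4087 = 105.9 kg/s

105.9 kg/s


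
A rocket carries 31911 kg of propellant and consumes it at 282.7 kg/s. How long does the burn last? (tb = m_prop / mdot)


tb = 31911 / 282.7 = 112.9 s

112.9 s


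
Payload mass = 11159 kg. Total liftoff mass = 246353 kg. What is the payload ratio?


PR = 11159 / 246353 = 0.0453

0.0453


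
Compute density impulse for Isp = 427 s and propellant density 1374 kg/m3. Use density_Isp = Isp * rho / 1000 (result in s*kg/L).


rho*Isp = 427 * 1374 / 1000 = 587 s*kg/L

587 s*kg/L


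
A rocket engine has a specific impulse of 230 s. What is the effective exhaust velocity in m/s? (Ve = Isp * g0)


Ve = Isp * g0 = 230 * 9.81 = 2256.3 m/s

2256.3 m/s


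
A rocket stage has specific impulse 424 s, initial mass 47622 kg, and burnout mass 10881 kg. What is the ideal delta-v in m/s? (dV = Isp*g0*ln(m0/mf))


Ve = 424 * 9.81 = 4159.44 m/s
dV = 4159.44 * ln(47622/10881) = 6140 m/s

6140 m/s


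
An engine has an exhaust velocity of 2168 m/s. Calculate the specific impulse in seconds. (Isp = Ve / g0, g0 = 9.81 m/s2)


Isp = Ve / g0 = 2168 / 9.81 = 221.0 s

221.0 s


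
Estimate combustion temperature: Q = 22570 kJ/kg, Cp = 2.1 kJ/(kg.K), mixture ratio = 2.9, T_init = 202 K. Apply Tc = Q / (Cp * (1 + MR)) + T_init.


Tc = 22570 / (2.1 * (1 + 2.9)) + 202 = 2958 K

2958 K


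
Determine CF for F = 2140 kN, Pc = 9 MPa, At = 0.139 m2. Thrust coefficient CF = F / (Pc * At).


CF = 2140000 / (9e6 * 0.139) = 1.71

1.71


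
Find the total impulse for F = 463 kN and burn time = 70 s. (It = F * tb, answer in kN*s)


It = 463 * 70 = 32410 kN*s

32410 kN*s


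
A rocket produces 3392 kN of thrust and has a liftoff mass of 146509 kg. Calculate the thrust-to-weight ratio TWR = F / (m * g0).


TWR = 3392000 / (146509 * 9.81) = 2.36

2.36


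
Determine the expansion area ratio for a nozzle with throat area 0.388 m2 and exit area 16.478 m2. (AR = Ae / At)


AR = 16.478 / 0.388 = 42.5

42.5


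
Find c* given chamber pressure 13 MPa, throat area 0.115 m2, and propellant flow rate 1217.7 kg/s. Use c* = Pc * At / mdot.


c* = 13e6 * 0.115 / 1217.7 = 1228 m/s

1228 m/s


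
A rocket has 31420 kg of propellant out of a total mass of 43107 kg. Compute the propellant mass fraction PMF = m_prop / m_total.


PMF = 31420 / 43107 = 0.729

0.729


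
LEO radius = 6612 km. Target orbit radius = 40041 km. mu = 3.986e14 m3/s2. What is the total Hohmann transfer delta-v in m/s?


V1 = sqrt(mu/r1) = 7764.3 m/s
dV1 = V1*(sqrt(2*r2/(r1+r2)) - 1) = 2408.25 m/s
V2 = sqrt(mu/r2) = 3155.12 m/s
dV2 = V2*(1 - sqrt(2*r1/(r1+r2))) = 1475.32 m/s
Total dV = 3884 m/s

3884 m/s


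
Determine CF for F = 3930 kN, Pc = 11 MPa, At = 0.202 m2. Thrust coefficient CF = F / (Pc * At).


CF = 3930000 / (11e6 * 0.202) = 1.77

1.77


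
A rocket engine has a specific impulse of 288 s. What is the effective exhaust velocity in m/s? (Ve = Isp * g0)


Ve = Isp * g0 = 288 * 9.81 = 2825.3 m/s

2825.3 m/s


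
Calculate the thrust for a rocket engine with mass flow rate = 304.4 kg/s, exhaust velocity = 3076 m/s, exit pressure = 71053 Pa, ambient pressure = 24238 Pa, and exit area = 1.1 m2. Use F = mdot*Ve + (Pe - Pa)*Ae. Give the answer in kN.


F = 304.4 * 3076 + (71053 - 24238) * 1.1 = 987831.0 N = 987.8 kN

987.8 kN


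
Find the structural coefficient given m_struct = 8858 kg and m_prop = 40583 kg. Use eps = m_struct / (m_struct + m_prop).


eps = 8858 / (8858 + 40583) = 0.1792

0.1792


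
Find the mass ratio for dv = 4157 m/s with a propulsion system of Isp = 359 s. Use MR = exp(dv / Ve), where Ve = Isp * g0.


Ve = 359 * 9.81 = 3521.79 m/s
MR = exp(4157 / 3521.79) = 3.256

3.256


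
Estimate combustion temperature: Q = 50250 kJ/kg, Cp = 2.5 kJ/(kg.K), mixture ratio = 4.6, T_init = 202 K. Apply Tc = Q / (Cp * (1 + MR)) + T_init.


Tc = 50250 / (2.5 * (1 + 4.6)) + 202 = 3791 K

3791 K


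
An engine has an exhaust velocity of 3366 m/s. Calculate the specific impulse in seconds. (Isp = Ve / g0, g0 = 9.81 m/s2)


Isp = Ve / g0 = 3366 / 9.81 = 343.1 s

343.1 s


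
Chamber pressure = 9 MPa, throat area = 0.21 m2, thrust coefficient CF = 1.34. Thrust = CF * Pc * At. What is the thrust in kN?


F = 1.34 * 9e6 * 0.21 = 2.5326e+06 N = 2532.6 kN

2532.6 kN


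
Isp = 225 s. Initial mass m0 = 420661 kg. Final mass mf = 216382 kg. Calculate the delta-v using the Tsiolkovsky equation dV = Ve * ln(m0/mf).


Ve = 225 * 9.81 = 2207.25 m/s
dV = 2207.25 * ln(420661/216382) = 1467 m/s

1467 m/s


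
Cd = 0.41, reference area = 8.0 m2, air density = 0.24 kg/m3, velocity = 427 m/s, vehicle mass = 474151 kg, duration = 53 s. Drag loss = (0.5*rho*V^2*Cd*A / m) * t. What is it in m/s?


D = 0.5 * 0.24 * 427^2 * 0.41 * 8.0 = 71764.69 N
a = 71764.69 / 474151 = 0.1514 m/s2
dV = 0.1514 * 53 = 8.0 m/s

8.0 m/s


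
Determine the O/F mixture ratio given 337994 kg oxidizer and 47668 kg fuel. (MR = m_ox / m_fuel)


MR = 337994 / 47668 = 7.09

7.09


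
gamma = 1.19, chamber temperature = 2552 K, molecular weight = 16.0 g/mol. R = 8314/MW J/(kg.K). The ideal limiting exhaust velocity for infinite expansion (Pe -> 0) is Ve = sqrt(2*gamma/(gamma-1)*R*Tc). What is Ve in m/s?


R = 8314 / 16.0 = 519.62 J/(kg.K)
Ve = sqrt(2 * 1.19 / (1.19 - 1) * 519.62 * 2552) = 4076 m/s

4076 m/s


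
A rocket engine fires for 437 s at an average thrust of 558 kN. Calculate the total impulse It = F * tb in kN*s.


It = 558 * 437 = 243846 kN*s

243846 kN*s


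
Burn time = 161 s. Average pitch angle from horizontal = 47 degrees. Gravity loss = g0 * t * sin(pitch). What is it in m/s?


GL = 9.81 * 161 * sin(47 deg) = 1155 m/s

1155 m/s


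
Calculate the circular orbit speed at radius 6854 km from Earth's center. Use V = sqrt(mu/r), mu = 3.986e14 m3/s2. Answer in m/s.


V = sqrt(3.986e14 / 6854000) = 7626 m/s

7626 m/s


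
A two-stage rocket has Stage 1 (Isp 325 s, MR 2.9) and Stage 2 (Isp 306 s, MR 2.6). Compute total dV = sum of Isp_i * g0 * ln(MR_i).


dV1 = 325 * 9.81 * ln(2.9) = 3394.6 m/s
dV2 = 306 * 9.81 * ln(2.6) = 2868.3 m/s
Total dV = 3394.6 + 2868.3 = 6262.9 m/s ~ 6263 m/s

6263 m/s


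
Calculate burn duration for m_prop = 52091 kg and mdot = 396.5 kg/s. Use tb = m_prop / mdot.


tb = 52091 / 396.5 = 131.4 s

131.4 s


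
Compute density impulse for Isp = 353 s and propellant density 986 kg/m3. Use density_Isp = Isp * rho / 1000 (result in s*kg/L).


rho*Isp = 353 * 986 / 1000 = 348 s*kg/L

348 s*kg/L


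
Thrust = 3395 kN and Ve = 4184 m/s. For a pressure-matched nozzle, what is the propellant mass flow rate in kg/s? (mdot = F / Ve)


mdot = F / Ve = 3395000 / 4184 = 811.4 kg/s

811.4 kg/s


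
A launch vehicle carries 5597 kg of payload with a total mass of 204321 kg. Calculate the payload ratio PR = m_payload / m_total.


PR = 5597 / 204321 = 0.0274

0.0274


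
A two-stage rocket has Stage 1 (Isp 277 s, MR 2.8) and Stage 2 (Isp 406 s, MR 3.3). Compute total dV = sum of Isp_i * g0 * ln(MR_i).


dV1 = 277 * 9.81 * ln(2.8) = 2797.9 m/s
dV2 = 406 * 9.81 * ln(3.3) = 4755.2 m/s
Total dV = 2797.9 + 4755.2 = 7553.1 m/s ~ 7553 m/s

7553 m/s


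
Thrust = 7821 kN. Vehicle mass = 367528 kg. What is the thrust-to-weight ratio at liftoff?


TWR = 7821000 / (367528 * 9.81) = 2.17

2.17


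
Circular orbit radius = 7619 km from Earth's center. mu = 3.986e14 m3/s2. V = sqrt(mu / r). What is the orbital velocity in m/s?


V = sqrt(3.986e14 / 7619000) = 7233 m/s

7233 m/s


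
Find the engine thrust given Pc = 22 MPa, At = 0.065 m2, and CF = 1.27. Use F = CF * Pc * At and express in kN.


F = 1.27 * 22e6 * 0.065 = 1.8161e+06 N = 1816.1 kN

1816.1 kN


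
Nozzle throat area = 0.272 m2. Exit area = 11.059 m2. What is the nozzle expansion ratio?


AR = 11.059 / 0.272 = 40.7

40.7


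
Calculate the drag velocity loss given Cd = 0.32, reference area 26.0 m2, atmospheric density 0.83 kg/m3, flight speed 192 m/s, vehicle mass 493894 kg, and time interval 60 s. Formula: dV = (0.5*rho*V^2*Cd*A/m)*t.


D = 0.5 * 0.83 * 192^2 * 0.32 * 26.0 = 127284.02 N
a = 127284.02 / 493894 = 0.2577 m/s2
dV = 0.2577 * 60 = 15.5 m/s

15.5 m/s


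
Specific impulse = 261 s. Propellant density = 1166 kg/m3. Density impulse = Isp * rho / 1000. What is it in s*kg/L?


rho*Isp = 261 * 1166 / 1000 = 304 s*kg/L

304 s*kg/L


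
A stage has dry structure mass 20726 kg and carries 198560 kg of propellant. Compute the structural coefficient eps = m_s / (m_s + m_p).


eps = 20726 / (20726 + 198560) = 0.0945

0.0945


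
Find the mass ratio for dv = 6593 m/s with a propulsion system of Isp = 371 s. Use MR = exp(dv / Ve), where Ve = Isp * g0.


Ve = 371 * 9.81 = 3639.51 m/s
MR = exp(6593 / 3639.51) = 6.12

6.12


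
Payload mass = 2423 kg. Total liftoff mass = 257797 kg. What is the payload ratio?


PR = 2423 / 257797 = 0.0094

0.0094


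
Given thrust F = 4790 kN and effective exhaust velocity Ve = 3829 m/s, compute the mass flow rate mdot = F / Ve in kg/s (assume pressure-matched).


mdot = F / Ve = 4790000 / 3829 = 1251.0 kg/s

1251.0 kg/s


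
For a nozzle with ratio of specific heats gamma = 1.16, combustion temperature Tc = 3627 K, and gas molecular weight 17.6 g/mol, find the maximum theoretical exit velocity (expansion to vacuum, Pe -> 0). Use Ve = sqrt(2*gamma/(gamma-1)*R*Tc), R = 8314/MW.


R = 8314 / 17.6 = 472.39 J/(kg.K)
Ve = sqrt(2 * 1.16 / (1.16 - 1) * 472.39 * 3627) = 4984 m/s

4984 m/s


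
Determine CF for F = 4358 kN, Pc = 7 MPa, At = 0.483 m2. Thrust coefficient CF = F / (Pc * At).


CF = 4358000 / (7e6 * 0.483) = 1.29

1.29


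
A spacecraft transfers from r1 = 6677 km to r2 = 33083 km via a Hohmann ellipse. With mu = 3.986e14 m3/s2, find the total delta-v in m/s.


V1 = sqrt(mu/r1) = 7726.41 m/s
dV1 = V1*(sqrt(2*r2/(r1+r2)) - 1) = 2240.76 m/s
V2 = sqrt(mu/r2) = 3471.09 m/s
dV2 = V2*(1 - sqrt(2*r1/(r1+r2))) = 1459.46 m/s
Total dV = 3700 m/s

3700 m/s


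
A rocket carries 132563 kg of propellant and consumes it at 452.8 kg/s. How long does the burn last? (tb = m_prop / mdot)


tb = 132563 / 452.8 = 292.8 s

292.8 s


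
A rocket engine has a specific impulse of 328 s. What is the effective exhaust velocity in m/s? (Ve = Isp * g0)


Ve = Isp * g0 = 328 * 9.81 = 3217.7 m/s

3217.7 m/s


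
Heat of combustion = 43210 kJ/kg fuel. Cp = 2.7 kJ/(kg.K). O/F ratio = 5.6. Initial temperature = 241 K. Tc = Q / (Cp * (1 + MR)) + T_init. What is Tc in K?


Tc = 43210 / (2.7 * (1 + 5.6)) + 241 = 2666 K

2666 K


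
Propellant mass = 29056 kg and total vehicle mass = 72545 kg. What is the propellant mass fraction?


PMF = 29056 / 72545 = 0.401

0.401


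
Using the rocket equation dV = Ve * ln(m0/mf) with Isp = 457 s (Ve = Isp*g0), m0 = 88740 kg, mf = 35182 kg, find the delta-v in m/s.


Ve = 457 * 9.81 = 4483.17 m/s
dV = 4483.17 * ln(88740/35182) = 4148 m/s

4148 m/s


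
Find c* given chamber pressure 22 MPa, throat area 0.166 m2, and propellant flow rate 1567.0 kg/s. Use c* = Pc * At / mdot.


c* = 22e6 * 0.166 / 1567.0 = 2331 m/s

2331 m/s


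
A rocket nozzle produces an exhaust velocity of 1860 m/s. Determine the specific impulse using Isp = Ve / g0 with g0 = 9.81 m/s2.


Isp = Ve / g0 = 1860 / 9.81 = 189.6 s

189.6 s


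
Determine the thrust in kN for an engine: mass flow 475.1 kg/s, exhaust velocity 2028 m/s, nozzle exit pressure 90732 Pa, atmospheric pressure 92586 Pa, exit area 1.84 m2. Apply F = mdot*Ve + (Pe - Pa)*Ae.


F = 475.1 * 2028 + (90732 - 92586) * 1.84 = 960091.0 N = 960.1 kN

960.1 kN


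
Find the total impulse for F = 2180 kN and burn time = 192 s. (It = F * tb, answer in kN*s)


It = 2180 * 192 = 418560 kN*s

418560 kN*s


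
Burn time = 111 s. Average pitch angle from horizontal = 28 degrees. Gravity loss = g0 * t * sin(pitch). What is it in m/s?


GL = 9.81 * 111 * sin(28 deg) = 511 m/s

511 m/s


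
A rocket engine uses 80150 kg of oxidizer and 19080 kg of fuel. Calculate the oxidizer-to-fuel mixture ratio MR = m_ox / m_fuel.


MR = 80150 / 19080 = 4.2

4.2


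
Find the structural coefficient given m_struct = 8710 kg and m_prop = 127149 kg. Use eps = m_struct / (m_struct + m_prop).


eps = 8710 / (8710 + 127149) = 0.0641

0.0641


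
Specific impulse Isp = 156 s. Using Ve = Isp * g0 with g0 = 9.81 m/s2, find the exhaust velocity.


Ve = Isp * g0 = 156 * 9.81 = 1530.4 m/s

1530.4 m/s


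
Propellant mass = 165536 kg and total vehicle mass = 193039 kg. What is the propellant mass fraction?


PMF = 165536 / 193039 = 0.858

0.858


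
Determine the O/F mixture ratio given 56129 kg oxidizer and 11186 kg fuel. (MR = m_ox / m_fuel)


MR = 56129 / 11186 = 5.02

5.02


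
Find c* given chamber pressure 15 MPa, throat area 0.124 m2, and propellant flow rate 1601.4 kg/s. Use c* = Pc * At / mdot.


c* = 15e6 * 0.124 / 1601.4 = 1161 m/s

1161 m/s


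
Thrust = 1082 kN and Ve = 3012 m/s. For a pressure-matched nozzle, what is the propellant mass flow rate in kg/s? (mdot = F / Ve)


mdot = F / Ve = 1082000 / 3012 = 359.2 kg/s

359.2 kg/s


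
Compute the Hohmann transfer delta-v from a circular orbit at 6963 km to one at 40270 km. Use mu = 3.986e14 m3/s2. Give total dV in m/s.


V1 = sqrt(mu/r1) = 7566.07 m/s
dV1 = V1*(sqrt(2*r2/(r1+r2)) - 1) = 2313.85 m/s
V2 = sqrt(mu/r2) = 3146.14 m/s
dV2 = V2*(1 - sqrt(2*r1/(r1+r2))) = 1437.82 m/s
Total dV = 3752 m/s

3752 m/s


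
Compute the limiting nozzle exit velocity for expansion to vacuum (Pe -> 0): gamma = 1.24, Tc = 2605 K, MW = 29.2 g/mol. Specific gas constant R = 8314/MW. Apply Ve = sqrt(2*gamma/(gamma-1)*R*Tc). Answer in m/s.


R = 8314 / 29.2 = 284.73 J/(kg.K)
Ve = sqrt(2 * 1.24 / (1.24 - 1) * 284.73 * 2605) = 2768 m/s

2768 m/s


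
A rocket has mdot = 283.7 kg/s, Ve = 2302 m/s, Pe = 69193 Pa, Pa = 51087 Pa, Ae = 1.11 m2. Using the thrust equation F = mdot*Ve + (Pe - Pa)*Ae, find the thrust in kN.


F = 283.7 * 2302 + (69193 - 51087) * 1.11 = 673175.0 N = 673.2 kN

673.2 kN


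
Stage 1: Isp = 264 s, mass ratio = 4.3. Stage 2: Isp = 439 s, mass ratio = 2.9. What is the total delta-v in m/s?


dV1 = 264 * 9.81 * ln(4.3) = 3777.6 m/s
dV2 = 439 * 9.81 * ln(2.9) = 4585.3 m/s
Total dV = 3777.6 + 4585.3 = 8362.9 m/s ~ 8363 m/s

8363 m/s


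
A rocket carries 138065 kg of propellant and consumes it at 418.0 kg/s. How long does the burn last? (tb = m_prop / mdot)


tb = 138065 / 418.0 = 330.3 s

330.3 s


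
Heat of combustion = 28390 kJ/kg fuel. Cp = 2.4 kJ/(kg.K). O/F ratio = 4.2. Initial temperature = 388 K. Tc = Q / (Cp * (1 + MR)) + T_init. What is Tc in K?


Tc = 28390 / (2.4 * (1 + 4.2)) + 388 = 2663 K

2663 K


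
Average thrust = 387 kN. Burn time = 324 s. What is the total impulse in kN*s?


It = 387 * 324 = 125388 kN*s

125388 kN*s


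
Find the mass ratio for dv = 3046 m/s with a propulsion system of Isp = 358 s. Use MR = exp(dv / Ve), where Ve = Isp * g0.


Ve = 358 * 9.81 = 3511.98 m/s
MR = exp(3046 / 3511.98) = 2.381

2.381


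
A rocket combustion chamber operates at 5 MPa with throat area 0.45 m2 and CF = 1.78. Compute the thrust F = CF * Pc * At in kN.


F = 1.78 * 5e6 * 0.45 = 4.0050e+06 N = 4005.0 kN

4005.0 kN


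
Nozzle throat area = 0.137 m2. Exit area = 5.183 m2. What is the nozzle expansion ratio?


AR = 5.183 / 0.137 = 37.8

37.8


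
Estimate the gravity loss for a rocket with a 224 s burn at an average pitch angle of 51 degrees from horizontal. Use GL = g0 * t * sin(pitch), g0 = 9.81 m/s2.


GL = 9.81 * 224 * sin(51 deg) = 1708 m/s

1708 m/s


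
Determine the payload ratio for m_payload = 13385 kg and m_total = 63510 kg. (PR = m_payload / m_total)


PR = 13385 / 63510 = 0.2108

0.2108


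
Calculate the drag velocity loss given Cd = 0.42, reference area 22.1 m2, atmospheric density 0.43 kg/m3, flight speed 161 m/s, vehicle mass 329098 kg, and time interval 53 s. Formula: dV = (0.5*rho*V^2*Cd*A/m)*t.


D = 0.5 * 0.43 * 161^2 * 0.42 * 22.1 = 51728.73 N
a = 51728.73 / 329098 = 0.1572 m/s2
dV = 0.1572 * 53 = 8.3 m/s

8.3 m/s


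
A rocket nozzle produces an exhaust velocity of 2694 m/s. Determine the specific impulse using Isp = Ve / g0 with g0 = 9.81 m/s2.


Isp = Ve / g0 = 2694 / 9.81 = 274.6 s

274.6 s


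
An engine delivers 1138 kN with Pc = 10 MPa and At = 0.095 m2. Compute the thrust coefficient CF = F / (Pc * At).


CF = 1138000 / (10e6 * 0.095) = 1.2

1.2


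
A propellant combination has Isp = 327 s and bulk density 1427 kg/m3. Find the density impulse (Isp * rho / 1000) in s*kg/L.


rho*Isp = 327 * 1427 / 1000 = 467 s*kg/L

467 s*kg/L


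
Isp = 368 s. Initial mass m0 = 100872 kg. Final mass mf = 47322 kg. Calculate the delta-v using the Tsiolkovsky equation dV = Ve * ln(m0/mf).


Ve = 368 * 9.81 = 3610.08 m/s
dV = 3610.08 * ln(100872/47322) = 2732 m/s

2732 m/s


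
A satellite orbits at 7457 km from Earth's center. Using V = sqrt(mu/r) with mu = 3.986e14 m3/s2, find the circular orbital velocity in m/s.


V = sqrt(3.986e14 / 7457000) = 7311 m/s

7311 m/s


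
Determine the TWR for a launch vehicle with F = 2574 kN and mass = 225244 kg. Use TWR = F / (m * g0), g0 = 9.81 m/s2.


TWR = 2574000 / (225244 * 9.81) = 1.16

1.16


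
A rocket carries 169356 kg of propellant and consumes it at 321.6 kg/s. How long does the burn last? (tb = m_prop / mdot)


tb = 169356 / 321.6 = 526.6 s

526.6 s


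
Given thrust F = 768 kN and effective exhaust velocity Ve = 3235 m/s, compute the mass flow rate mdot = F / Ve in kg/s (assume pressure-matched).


mdot = F / Ve = 768000 / 3235 = 237.4 kg/s

237.4 kg/s


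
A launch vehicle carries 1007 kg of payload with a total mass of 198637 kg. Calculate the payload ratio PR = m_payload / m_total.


PR = 1007 / 198637 = 0.0051

0.0051


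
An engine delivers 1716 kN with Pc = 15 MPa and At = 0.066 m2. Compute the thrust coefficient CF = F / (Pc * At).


CF = 1716000 / (15e6 * 0.066) = 1.73

1.73


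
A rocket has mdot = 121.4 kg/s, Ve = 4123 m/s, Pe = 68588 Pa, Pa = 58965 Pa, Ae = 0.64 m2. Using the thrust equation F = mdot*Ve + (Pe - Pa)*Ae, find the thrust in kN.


F = 121.4 * 4123 + (68588 - 58965) * 0.64 = 506691.0 N = 506.7 kN

506.7 kN


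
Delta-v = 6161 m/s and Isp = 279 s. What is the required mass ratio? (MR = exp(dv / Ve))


Ve = 279 * 9.81 = 2736.99 m/s
MR = exp(6161 / 2736.99) = 9.497

9.497


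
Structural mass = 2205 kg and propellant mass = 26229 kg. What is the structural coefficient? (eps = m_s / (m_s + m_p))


eps = 2205 / (2205 + 26229) = 0.0775

0.0775


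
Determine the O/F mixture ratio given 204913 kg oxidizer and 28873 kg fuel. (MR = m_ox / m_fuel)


MR = 204913 / 28873 = 7.1

7.1


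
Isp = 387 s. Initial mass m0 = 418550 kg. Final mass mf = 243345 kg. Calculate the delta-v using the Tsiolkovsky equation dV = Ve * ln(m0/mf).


Ve = 387 * 9.81 = 3796.47 m/s
dV = 3796.47 * ln(418550/243345) = 2059 m/s

2059 m/s


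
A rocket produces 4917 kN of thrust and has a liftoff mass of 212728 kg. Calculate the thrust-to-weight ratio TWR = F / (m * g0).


TWR = 4917000 / (212728 * 9.81) = 2.36

2.36


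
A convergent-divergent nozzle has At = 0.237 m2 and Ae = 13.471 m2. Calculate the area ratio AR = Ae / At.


AR = 13.471 / 0.237 = 56.8

56.8


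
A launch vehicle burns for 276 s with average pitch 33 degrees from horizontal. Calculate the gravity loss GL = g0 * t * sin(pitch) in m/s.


GL = 9.81 * 276 * sin(33 deg) = 1475 m/s

1475 m/s


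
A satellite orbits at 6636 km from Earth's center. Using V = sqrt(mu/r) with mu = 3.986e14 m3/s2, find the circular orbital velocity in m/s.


V = sqrt(3.986e14 / 6636000) = 7750 m/s

7750 m/s


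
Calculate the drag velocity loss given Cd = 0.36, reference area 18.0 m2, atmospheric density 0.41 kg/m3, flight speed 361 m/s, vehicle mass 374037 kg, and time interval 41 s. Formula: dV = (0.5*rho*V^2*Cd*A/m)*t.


D = 0.5 * 0.41 * 361^2 * 0.36 * 18.0 = 173118.42 N
a = 173118.42 / 374037 = 0.4628 m/s2
dV = 0.4628 * 41 = 19.0 m/s

19.0 m/s


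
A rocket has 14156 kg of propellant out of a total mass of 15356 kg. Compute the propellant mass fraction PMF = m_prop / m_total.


PMF = 14156 / 15356 = 0.922

0.922
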